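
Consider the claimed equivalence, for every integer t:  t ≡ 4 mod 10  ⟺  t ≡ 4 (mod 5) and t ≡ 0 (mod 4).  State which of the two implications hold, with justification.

[⇐] If t ≡ 4 (mod 5) and t ≡ 0 (mod 4), then by the Chinese remainder theorem t ≡ 4 (mod 20). Since 4 ≡ 4 (mod 10) and 10 ∣ 20, we get t ≡ 4 (mod 10).

[⇒] This fails: t = 14 gives 14 ≡ 4 (mod 10) but 14 ≡ 2 (mod 4), so the conjunction on the right does not hold.

The forward direction fails; the converse holds.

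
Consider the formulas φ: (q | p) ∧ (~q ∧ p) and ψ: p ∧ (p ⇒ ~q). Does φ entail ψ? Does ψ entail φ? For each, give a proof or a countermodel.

(⟹) Assume the antecedent. If p is true, the antecedent forces (p = T, q = F), and p ∧ (p ⇒ ~q) holds there. If p is false, the antecedent cannot hold. Either way p ∧ (p ⇒ ~q) holds.

(⟸) Assume the antecedent. If p is true, the antecedent forces (p = T, q = F), and (q | p) ∧ (~q ∧ p) holds there. If p is false, the antecedent cannot hold. Either way (q | p) ∧ (~q ∧ p) holds.

Both implications hold.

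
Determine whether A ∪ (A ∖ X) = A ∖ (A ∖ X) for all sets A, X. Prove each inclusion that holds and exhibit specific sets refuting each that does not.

Only the reverse inclusion holds.

(⟸) Let x ∈ A ∖ (A ∖ X). Then x ∈ A ∩ X, from which x ∈ A ∪ (A ∖ X).

(⟹) This inclusion fails. Take A = {1}, X = ∅; then 1 ∈ A ∪ (A ∖ X) but 1 ∉ A ∖ (A ∖ X).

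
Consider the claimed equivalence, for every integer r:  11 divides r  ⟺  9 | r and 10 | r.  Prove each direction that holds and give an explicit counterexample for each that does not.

(→) This fails: take r = 11. Certainly 11 ∣ 11, but 9 ∤ 11.

(←) This fails: take r = 90. Both 9 ∣ 90 and 10 ∣ 90, yet 90 is not a multiple of 11 (since 90 = 8·11 + 2), so 11 ∤ 90.

Both directions fail.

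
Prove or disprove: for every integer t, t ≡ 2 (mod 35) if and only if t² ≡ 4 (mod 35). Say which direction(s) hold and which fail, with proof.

Forward direction. Suppose t ≡ 2 (mod 35). Write t = 35j + 2. Then (35j + 2)² = 1225j² + 140j + 4 = 35(35j² + 4j) + 4, so t² ≡ 4 (mod 35).

Converse. This fails: take t = 12. Then 12² = 144 ≡ 4 (mod 35), yet 12 ≡ 12 (mod 35), not 2.

(⇒) holds; (⇐) fails.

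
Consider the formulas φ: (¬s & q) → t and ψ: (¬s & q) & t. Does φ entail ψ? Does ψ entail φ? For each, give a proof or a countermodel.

The forward direction fails; the converse holds.

(⟹) This fails. Under t = F, q = F, s = F, the left side is true but the right side is false.

(⟸) Assume the antecedent. If t is true, (¬s & q) → t reduces to true regardless of the other variables. If t is false, the antecedent cannot hold. Either way (¬s & q) → t holds.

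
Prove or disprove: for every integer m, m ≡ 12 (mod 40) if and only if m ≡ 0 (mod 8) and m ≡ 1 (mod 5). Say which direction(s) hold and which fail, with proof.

Both directions fail.

[⇒] This fails: m = 12 gives 12 ≡ 12 (mod 40) but 12 ≡ 4 (mod 8), so the conjunction on the right does not hold.

[⇐] This fails: m = 16 satisfies both congruences on the right (16 ≡ 0 mod 8 and 16 ≡ 1 mod 5) yet 16 ≡ 16 (mod 40), not 12.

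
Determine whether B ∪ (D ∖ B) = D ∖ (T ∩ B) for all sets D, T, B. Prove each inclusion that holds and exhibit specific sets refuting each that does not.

Only the reverse inclusion holds.

(⟹) This inclusion fails. Take D = ∅, T = ∅, B = {1}; then 1 ∈ B ∪ (D ∖ B) but 1 ∉ D ∖ (T ∩ B).

(⟸) Let x ∈ D ∖ (T ∩ B). Then either x ∈ D and x ∉ T, B; or x ∈ D ∩ T and x ∉ B; or x ∈ D ∩ B and x ∉ T. In each case x ∈ B ∪ (D ∖ B), so D ∖ (T ∩ B) ⊆ B ∪ (D ∖ B).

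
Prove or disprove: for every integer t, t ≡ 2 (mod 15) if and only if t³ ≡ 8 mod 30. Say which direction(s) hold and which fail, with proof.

Forward direction. This fails: take t = 17. Then 17 ≡ 2 (mod 15), but 17³ = 4913 ≡ 23 (mod 30), not 8.

Converse. The residues r modulo 30 with r³ ≡ 8 (mod 30) are exactly {2}, and each is ≡ 2 (mod 15).

(⇒) fails; (⇐) holds.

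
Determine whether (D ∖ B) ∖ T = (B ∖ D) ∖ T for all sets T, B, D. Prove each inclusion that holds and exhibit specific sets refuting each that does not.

(⊆) This inclusion fails. Take T = ∅, B = ∅, D = {1}; then 1 ∈ (D ∖ B) ∖ T but 1 ∉ (B ∖ D) ∖ T.

(⊇) This inclusion fails. Take T = ∅, B = {1}, D = ∅; then 1 ∈ (B ∖ D) ∖ T but 1 ∉ (D ∖ B) ∖ T.

Both inclusions fail.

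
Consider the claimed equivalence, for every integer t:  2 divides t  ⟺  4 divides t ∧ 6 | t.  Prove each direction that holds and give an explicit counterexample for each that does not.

Only the converse holds.

(⇒) This fails: take t = 2. Certainly 2 ∣ 2, but 4 ∤ 2.

(⇐) Suppose 4 ∣ t and 6 ∣ t. Any common multiple of 4 and 6 is a multiple of their lcm; here lcm(4, 6) = 4·6/gcd(4, 6) = 24/2 = 12, so 12 ∣ t. Since 2 ∣ 12, it follows that 2 ∣ t.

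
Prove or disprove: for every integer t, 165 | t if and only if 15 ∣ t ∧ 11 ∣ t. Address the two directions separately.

Both implications hold.

(⟹) If 165 ∣ t, write t = 165q. Since 165 = 11·15, t = 15·(11q), so 15 ∣ t; and since 165 = 15·11, t = 11·(15q), so 11 ∣ t.

(⟸) Suppose 15 ∣ t and 11 ∣ t. Any common multiple of 15 and 11 is a multiple of their lcm; here gcd(15, 11) = 1, so lcm(15, 11) = 15·11 = 165, so 165 ∣ t.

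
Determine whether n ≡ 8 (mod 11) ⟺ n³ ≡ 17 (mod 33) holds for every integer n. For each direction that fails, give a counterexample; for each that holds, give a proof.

Only the reverse direction holds.

Converse. The residues r modulo 33 with r³ ≡ 17 (mod 33) are exactly {8}, and each is ≡ 8 (mod 11).

Forward direction. This fails: take n = 19. Then 19 ≡ 8 (mod 11), but 19³ = 6859 ≡ 28 (mod 33), not 17.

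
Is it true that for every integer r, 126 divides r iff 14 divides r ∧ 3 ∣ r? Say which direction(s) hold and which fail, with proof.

Only the forward direction holds.

(⟹) If 126 ∣ r, write r = 126q. Since 126 = 9·14, r = 14·(9q), so 14 ∣ r; and since 126 = 42·3, r = 3·(42q), so 3 ∣ r.

(⟸) This fails: take r = 42. Both 14 ∣ 42 and 3 ∣ 42, yet 42 is not a multiple of 126 (since 42 = 0·126 + 42), so 126 ∤ 42.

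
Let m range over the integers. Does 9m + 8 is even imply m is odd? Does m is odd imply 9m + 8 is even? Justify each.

(⇒) fails and (⇐) fails.

[⇒] This fails: m = 0 gives 9m + 8 = 8, which is even, but 0 is even, not odd.

[⇐] This also fails: m = 5 is odd, but 9m + 8 = 53 is odd, not even.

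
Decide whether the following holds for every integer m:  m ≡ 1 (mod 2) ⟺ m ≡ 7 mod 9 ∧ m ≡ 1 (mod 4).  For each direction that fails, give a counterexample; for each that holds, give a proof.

Converse. If m ≡ 7 (mod 9) and m ≡ 1 (mod 4), then by the Chinese remainder theorem m ≡ 25 (mod 36). Since 25 ≡ 1 (mod 2) and 2 ∣ 36, we get m ≡ 1 (mod 2).

Forward direction. This fails: m = 1 gives 1 ≡ 1 (mod 2) but 1 ≡ 1 (mod 9), so the conjunction on the right does not hold.

Only the reverse direction holds.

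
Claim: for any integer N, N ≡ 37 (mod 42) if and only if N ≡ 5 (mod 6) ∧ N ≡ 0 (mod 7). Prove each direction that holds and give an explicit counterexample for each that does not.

Both directions fail.

Forward direction. This fails: N = 37 gives 37 ≡ 37 (mod 42) but 37 ≡ 1 (mod 6), so the conjunction on the right does not hold.

Converse. This fails: N = 35 satisfies both congruences on the right (35 ≡ 5 mod 6 and 35 ≡ 0 mod 7) yet 35 ≡ 35 (mod 42), not 37.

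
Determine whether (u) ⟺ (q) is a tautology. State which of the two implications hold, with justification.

(⇒) This fails. Under q = F, u = T, the left side is true but the right side is false.

(⇐) This fails. Under q = T, u = F, the left side is false but the right side is true.

Neither direction holds.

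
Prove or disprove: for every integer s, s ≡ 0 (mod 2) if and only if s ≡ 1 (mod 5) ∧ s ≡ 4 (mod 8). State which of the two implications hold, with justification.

Forward direction. This fails: s = 0 gives 0 ≡ 0 (mod 2) but 0 ≡ 0 (mod 5), so the conjunction on the right does not hold.

Converse. If s ≡ 1 (mod 5) and s ≡ 4 (mod 8), then by the Chinese remainder theorem s ≡ 36 (mod 40). Since 36 ≡ 0 (mod 2) and 2 ∣ 40, we get s ≡ 0 (mod 2).

Not equivalent: only (⇐) holds.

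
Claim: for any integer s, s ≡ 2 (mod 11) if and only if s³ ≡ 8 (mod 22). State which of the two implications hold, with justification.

(⇒) fails; (⇐) holds.

[⇒] This fails: take s = 13. Then 13 ≡ 2 (mod 11), but 13³ = 2197 ≡ 19 (mod 22), not 8.

[⇐] Conversely, the residues r modulo 22 with r³ ≡ 8 (mod 22) are exactly {2}, and each is ≡ 2 (mod 11).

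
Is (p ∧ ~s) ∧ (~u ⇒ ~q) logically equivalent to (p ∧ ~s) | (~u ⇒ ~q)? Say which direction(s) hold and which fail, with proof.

[⇒] Assume the antecedent. If q is true, the antecedent forces (q = T, p = T, s = F, u = T), and (p ∧ ~s) | (~u ⇒ ~q) holds there. If q is false, (p ∧ ~s) | (~u ⇒ ~q) reduces to true regardless of the other variables. Either way (p ∧ ~s) | (~u ⇒ ~q) holds.

[⇐] This fails. Under q = F, p = F, s = F, u = F, the left side is false but the right side is true.

The forward direction holds; the converse fails.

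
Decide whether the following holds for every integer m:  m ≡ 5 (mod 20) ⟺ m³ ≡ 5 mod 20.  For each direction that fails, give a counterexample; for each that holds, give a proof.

Both directions hold.

(⇒) Suppose m ≡ 5 (mod 20). Write m = 20j + 5. Then (20j + 5)³ = 8000j³ + 6000j² + 1500j + 125 = 20(400j³ + 300j² + 75j + 6) + 5, so m³ ≡ 5 (mod 20).

(⇐) Conversely, suppose m³ ≡ 5 (mod 20). The only residue r in {0, …, 19} with r³ ≡ 5 (mod 20) is r = 5, so m ≡ 5 (mod 20).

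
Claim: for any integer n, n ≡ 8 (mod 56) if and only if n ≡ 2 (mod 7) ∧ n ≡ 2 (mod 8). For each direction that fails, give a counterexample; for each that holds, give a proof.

Neither implication holds.

(⟹) This fails: n = 8 gives 8 ≡ 8 (mod 56) but 8 ≡ 1 (mod 7), so the conjunction on the right does not hold.

(⟸) This fails: n = 2 satisfies both congruences on the right (2 ≡ 2 mod 7 and 2 ≡ 2 mod 8) yet 2 ≡ 2 (mod 56), not 8.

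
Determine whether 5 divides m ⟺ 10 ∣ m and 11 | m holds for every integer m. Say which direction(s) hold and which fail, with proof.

Forward direction. This fails: take m = 5. Certainly 5 ∣ 5, but 10 ∤ 5.

Converse. Suppose 10 ∣ m and 11 ∣ m. Any common multiple of 10 and 11 is a multiple of their lcm; here gcd(10, 11) = 1, so lcm(10, 11) = 10·11 = 110, so 110 ∣ m. Since 5 ∣ 110, it follows that 5 ∣ m.

Only the converse holds.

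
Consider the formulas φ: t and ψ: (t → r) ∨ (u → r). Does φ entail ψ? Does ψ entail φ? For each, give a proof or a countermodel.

[⇒] This fails. Under r = F, t = T, u = T, the left side is true but the right side is false.

[⇐] This fails. Under r = F, t = F, u = F, the left side is false but the right side is true.

Both directions fail.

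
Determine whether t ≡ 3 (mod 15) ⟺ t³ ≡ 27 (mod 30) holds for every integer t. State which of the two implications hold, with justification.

(←) The residues r modulo 30 with r³ ≡ 27 (mod 30) are exactly {3}, and each is ≡ 3 (mod 15).

(→) This fails: take t = 18. Then 18 ≡ 3 (mod 15), but 18³ = 5832 ≡ 12 (mod 30), not 27.

Only the converse holds.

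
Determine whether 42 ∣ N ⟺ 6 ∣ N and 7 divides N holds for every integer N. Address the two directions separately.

(⟹) If 42 ∣ N, write N = 42q. Since 42 = 7·6, N = 6·(7q), so 6 ∣ N; and since 42 = 6·7, N = 7·(6q), so 7 ∣ N.

(⟸) Suppose 6 ∣ N and 7 ∣ N. Any common multiple of 6 and 7 is a multiple of their lcm; here gcd(6, 7) = 1, so lcm(6, 7) = 6·7 = 42, so 42 ∣ N.

Equivalent; both directions hold.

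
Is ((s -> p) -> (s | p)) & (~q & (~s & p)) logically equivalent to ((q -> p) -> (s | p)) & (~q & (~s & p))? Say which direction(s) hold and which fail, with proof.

Both implications hold.

[⇐] Assume the antecedent. If q is true, the antecedent cannot hold. If q is false, the antecedent forces (q = F, s = F, p = T), and the consequent holds there. Either way the consequent holds.

[⇒] Assume the antecedent. If q is true, the antecedent cannot hold. If q is false, the antecedent forces (q = F, s = F, p = T), and the consequent holds there. Either way the consequent holds.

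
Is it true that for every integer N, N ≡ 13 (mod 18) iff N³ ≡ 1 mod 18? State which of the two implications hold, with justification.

The forward direction holds; the converse fails.

(→) Suppose N ≡ 13 (mod 18). Write N = 18j + 13. Then (18j + 13)³ = 5832j³ + 12636j² + 9126j + 2197 = 18(324j³ + 702j² + 507j + 122) + 1, so N³ ≡ 1 (mod 18).

(←) This fails: take N = 1. Then 1³ = 1 ≡ 1 (mod 18), yet 1 ≡ 1 (mod 18), not 13.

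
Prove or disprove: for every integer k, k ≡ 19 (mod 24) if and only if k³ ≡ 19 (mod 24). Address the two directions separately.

[⇐] Suppose k³ ≡ 19 (mod 24). The only residue r in {0, …, 23} with r³ ≡ 19 (mod 24) is r = 19, so k ≡ 19 (mod 24).

[⇒] Suppose k ≡ 19 (mod 24). Write k = 24j + 19. Then (24j + 19)³ = 13824j³ + 32832j² + 25992j + 6859 = 24(576j³ + 1368j² + 1083j + 285) + 19, so k³ ≡ 19 (mod 24).

Both directions hold.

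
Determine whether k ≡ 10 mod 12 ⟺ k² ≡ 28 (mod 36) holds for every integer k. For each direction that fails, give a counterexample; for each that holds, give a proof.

(⇒) This fails: take k = 22. Then 22 ≡ 10 (mod 12), but 22² = 484 ≡ 16 (mod 36), not 28.

(⇐) This fails: take k = 8. Then 8² = 64 ≡ 28 (mod 36), yet 8 ≡ 8 (mod 12), not 10.

(⇒) fails and (⇐) fails.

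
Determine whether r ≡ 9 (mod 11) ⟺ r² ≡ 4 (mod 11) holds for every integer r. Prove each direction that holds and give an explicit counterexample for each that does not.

[⇒] Suppose r ≡ 9 (mod 11). Write r = 11j + 9. Then (11j + 9)² = 121j² + 198j + 81 = 11(11j² + 18j + 7) + 4, so r² ≡ 4 (mod 11).

[⇐] This fails: take r = 2. Then 2² = 4 ≡ 4 (mod 11), yet 2 ≡ 2 (mod 11), not 9.

Only the forward direction holds.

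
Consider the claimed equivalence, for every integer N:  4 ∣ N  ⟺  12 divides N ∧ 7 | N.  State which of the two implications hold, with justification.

Only the reverse direction holds.

(→) This fails: take N = 4. Certainly 4 ∣ 4, but 12 ∤ 4.

(←) Suppose 12 ∣ N and 7 ∣ N. Any common multiple of 12 and 7 is a multiple of their lcm; here gcd(12, 7) = 1, so lcm(12, 7) = 12·7 = 84, so 84 ∣ N. Since 4 ∣ 84, it follows that 4 ∣ N.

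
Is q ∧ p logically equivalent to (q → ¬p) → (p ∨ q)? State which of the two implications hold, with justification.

(→) Assume the antecedent. If p is true, (q → ¬p) → (p ∨ q) reduces to true regardless of the other variables. If p is false, the antecedent cannot hold. Either way (q → ¬p) → (p ∨ q) holds.

(←) This fails. Under p = T, q = F, the left side is false but the right side is true.

Only the forward implication holds.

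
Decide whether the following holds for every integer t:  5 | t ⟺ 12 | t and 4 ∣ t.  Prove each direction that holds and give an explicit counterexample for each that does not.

Neither implication holds.

[⇒] This fails: take t = 5. Certainly 5 ∣ 5, but 12 ∤ 5.

[⇐] This fails: take t = 12. Both 12 ∣ 12 and 4 ∣ 12, yet 12 is not a multiple of 5 (since 12 = 2·5 + 2), so 5 ∤ 12.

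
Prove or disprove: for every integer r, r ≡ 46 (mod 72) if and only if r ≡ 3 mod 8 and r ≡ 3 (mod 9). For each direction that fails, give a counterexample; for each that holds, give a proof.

Neither implication holds.

(→) This fails: r = 46 gives 46 ≡ 46 (mod 72) but 46 ≡ 6 (mod 8), so the conjunction on the right does not hold.

(←) This fails: r = 3 satisfies both congruences on the right (3 ≡ 3 mod 8 and 3 ≡ 3 mod 9) yet 3 ≡ 3 (mod 72), not 46.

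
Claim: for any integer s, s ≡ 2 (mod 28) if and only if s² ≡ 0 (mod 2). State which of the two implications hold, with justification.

The forward direction holds; the converse fails.

(⟸) This fails: take s = 0. Then 0² = 0 ≡ 0 (mod 2), yet 0 ≡ 0 (mod 28), not 2.

(⟹) Suppose s ≡ 2 (mod 28). Then s² ≡ 2² = 4 (mod 28), and since 2 ∣ 28, also s² ≡ 0 (mod 2).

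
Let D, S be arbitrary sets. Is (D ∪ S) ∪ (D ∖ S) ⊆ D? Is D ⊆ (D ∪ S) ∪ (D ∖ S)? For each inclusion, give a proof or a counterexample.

(⊆) This inclusion fails. Take D = ∅, S = {1}; then 1 ∈ (D ∪ S) ∪ (D ∖ S) but 1 ∉ D.

(⊇) Let x ∈ D. Then either x ∈ D and x ∉ S; or x ∈ D ∩ S. In each case x ∈ (D ∪ S) ∪ (D ∖ S), so D ⊆ (D ∪ S) ∪ (D ∖ S).

(⊆) fails; (⊇) holds.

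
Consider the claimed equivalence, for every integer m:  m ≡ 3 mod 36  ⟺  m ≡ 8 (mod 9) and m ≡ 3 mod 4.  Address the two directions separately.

(⟹) This fails: m = 3 gives 3 ≡ 3 (mod 36) but 3 ≡ 3 (mod 9), so the conjunction on the right does not hold.

(⟸) This fails: m = 35 satisfies both congruences on the right (35 ≡ 8 mod 9 and 35 ≡ 3 mod 4) yet 35 ≡ 35 (mod 36), not 3.

Neither implication holds.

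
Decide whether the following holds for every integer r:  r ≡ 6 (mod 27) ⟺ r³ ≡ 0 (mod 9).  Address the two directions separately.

(←) This fails: take r = 0. Then 0³ = 0 ≡ 0 (mod 9), yet 0 ≡ 0 (mod 27), not 6.

(→) Suppose r ≡ 6 (mod 27). Then r³ ≡ 6³ = 216 (mod 27), and since 9 ∣ 27, also r³ ≡ 0 (mod 9).

(⇒) holds; (⇐) fails.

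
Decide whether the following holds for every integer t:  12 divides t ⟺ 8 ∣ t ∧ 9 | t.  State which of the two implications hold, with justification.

Only the converse holds.

[⇒] This fails: take t = 12. Certainly 12 ∣ 12, but 8 ∤ 12.

[⇐] Suppose 8 ∣ t and 9 ∣ t. Any common multiple of 8 and 9 is a multiple of their lcm; here gcd(8, 9) = 1, so lcm(8, 9) = 8·9 = 72, so 72 ∣ t. Since 12 ∣ 72, it follows that 12 ∣ t.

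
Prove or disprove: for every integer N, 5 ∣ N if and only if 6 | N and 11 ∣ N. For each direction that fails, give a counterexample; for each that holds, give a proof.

[⇒] This fails: take N = 5. Certainly 5 ∣ 5, but 6 ∤ 5.

[⇐] This fails: take N = 66. Both 6 ∣ 66 and 11 ∣ 66, yet 66 is not a multiple of 5 (since 66 = 13·5 + 1), so 5 ∤ 66.

Neither implication holds.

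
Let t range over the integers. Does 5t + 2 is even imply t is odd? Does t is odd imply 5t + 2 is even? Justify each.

Forward direction. This fails: t = 6 gives 5t + 2 = 32, which is even, but 6 is even, not odd.

Converse. This also fails: t = 5 is odd, but 5t + 2 = 27 is odd, not even.

Neither implication holds.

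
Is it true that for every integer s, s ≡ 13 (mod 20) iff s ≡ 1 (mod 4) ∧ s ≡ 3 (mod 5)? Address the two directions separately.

The biconditional holds.

(⟹) Suppose s ≡ 13 (mod 20); write s = 20j + 13. Since 4 ∣ 20, reducing mod 4 gives s ≡ 13 ≡ 1 (mod 4); since 5 ∣ 20, reducing mod 5 gives s ≡ 13 ≡ 3 (mod 5).

(⟸) Conversely, if s ≡ 1 (mod 4) and s ≡ 3 (mod 5), then by the Chinese remainder theorem s ≡ 13 (mod 20). This is exactly s ≡ 13 (mod 20).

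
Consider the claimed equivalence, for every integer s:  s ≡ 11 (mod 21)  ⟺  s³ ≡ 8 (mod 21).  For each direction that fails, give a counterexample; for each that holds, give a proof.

Only the forward direction holds.

(→) Suppose s ≡ 11 (mod 21). Write s = 21j + 11. Then (21j + 11)³ = 9261j³ + 14553j² + 7623j + 1331 = 21(441j³ + 693j² + 363j + 63) + 8, so s³ ≡ 8 (mod 21).

(←) This fails: take s = 2. Then 2³ = 8 ≡ 8 (mod 21), yet 2 ≡ 2 (mod 21), not 11.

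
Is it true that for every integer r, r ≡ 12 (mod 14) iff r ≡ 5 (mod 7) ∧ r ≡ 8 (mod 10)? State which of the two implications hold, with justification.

(⟹) This fails: r = 40 gives 40 ≡ 12 (mod 14) but 40 ≡ 0 (mod 10), so the conjunction on the right does not hold.

(⟸) Conversely, if r ≡ 5 (mod 7) and r ≡ 8 (mod 10), then by the Chinese remainder theorem r ≡ 68 (mod 70). Since 68 ≡ 12 (mod 14) and 14 ∣ 70, we get r ≡ 12 (mod 14).

The forward direction fails; the converse holds.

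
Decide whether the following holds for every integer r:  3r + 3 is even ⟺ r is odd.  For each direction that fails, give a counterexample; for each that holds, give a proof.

Both directions hold.

(⟹) Suppose 3r + 3 is even. Since 3 is odd, 3r and r have the same parity, so 3r + 3 ≡ r + 3 (mod 2). As 3 is odd, 3r + 3 is even exactly when r is odd. Thus r is odd.

(⟸) Conversely, suppose r is odd; write r = 2j + 1. Then 3r + 3 = 3·(2j + 1) + 3 = 2·3j + 6, which is even.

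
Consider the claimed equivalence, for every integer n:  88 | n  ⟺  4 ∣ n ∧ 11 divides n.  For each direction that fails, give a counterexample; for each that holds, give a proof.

Only the forward direction holds.

(⇒) If 88 ∣ n, write n = 88q. Since 88 = 22·4, n = 4·(22q), so 4 ∣ n; and since 88 = 8·11, n = 11·(8q), so 11 ∣ n.

(⇐) This fails: take n = 44. Both 4 ∣ 44 and 11 ∣ 44, yet 44 is not a multiple of 88 (since 44 = 0·88 + 44), so 88 ∤ 44.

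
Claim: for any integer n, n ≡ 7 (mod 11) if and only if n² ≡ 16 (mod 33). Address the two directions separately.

(⇒) fails and (⇐) fails.

(⟹) This fails: take n = 18. Then 18 ≡ 7 (mod 11), but 18² = 324 ≡ 27 (mod 33), not 16.

(⟸) This fails: take n = 4. Then 4² = 16 ≡ 16 (mod 33), yet 4 ≡ 4 (mod 11), not 7.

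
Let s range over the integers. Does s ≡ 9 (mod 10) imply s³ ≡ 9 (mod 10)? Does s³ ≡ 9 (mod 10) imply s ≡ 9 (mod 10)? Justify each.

(→) Suppose s ≡ 9 (mod 10). Write s = 10j + 9. Then (10j + 9)³ = 1000j³ + 2700j² + 2430j + 729 = 10(100j³ + 270j² + 243j + 72) + 9, so s³ ≡ 9 (mod 10).

(←) Conversely, suppose s³ ≡ 9 (mod 10). The only residue r in {0, …, 9} with r³ ≡ 9 (mod 10) is r = 9, so s ≡ 9 (mod 10).

Both directions hold.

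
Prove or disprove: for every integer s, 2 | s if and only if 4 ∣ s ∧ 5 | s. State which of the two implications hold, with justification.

Only the converse holds.

(⟹) This fails: take s = 2. Certainly 2 ∣ 2, but 4 ∤ 2.

(⟸) Suppose 4 ∣ s and 5 ∣ s. Any common multiple of 4 and 5 is a multiple of their lcm; here gcd(4, 5) = 1, so lcm(4, 5) = 4·5 = 20, so 20 ∣ s. Since 2 ∣ 20, it follows that 2 ∣ s.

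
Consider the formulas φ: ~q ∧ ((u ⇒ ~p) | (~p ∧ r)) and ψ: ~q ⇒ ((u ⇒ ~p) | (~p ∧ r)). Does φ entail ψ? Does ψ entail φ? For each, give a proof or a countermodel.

(→) Assume the antecedent. If u is true, the antecedent forces (r = F, u = T, q = F, p = F) or (r = T, u = T, q = F, p = F), and ~q ⇒ ((u ⇒ ~p) | (~p ∧ r)) holds there. If u is false, ~q ⇒ ((u ⇒ ~p) | (~p ∧ r)) reduces to true regardless of the other variables. Either way ~q ⇒ ((u ⇒ ~p) | (~p ∧ r)) holds.

(←) This fails. Under r = F, u = F, q = T, p = F, the left side is false but the right side is true.

Only the forward implication holds.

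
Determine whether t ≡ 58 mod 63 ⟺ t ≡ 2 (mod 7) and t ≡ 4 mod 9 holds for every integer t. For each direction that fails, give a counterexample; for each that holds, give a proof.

Forward direction. Suppose t ≡ 58 (mod 63); write t = 63j + 58. Since 7 ∣ 63, reducing mod 7 gives t ≡ 58 ≡ 2 (mod 7); since 9 ∣ 63, reducing mod 9 gives t ≡ 58 ≡ 4 (mod 9).

Converse. If t ≡ 2 (mod 7) and t ≡ 4 (mod 9), then by the Chinese remainder theorem t ≡ 58 (mod 63). This is exactly t ≡ 58 (mod 63).

Both implications hold.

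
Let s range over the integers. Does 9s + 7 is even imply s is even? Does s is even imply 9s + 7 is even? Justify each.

Neither implication holds.

[⇒] This fails: s = 7 gives 9s + 7 = 70, which is even, but 7 is odd, not even.

[⇐] This also fails: s = 6 is even, but 9s + 7 = 61 is odd, not even.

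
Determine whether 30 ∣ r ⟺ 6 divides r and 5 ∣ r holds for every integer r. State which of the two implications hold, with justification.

Equivalent; both directions hold.

(→) If 30 ∣ r, write r = 30q. Since 30 = 5·6, r = 6·(5q), so 6 ∣ r; and since 30 = 6·5, r = 5·(6q), so 5 ∣ r.

(←) Suppose 6 ∣ r and 5 ∣ r. Any common multiple of 6 and 5 is a multiple of their lcm; here gcd(6, 5) = 1, so lcm(6, 5) = 6·5 = 30, so 30 ∣ r.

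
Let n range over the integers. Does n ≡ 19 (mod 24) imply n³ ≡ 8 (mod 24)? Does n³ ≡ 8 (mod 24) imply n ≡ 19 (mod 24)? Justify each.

(⇒) This fails: take n = 19. Then 19 ≡ 19 (mod 24), but 19³ = 6859 ≡ 19 (mod 24), not 8.

(⇐) This fails: take n = 2. Then 2³ = 8 ≡ 8 (mod 24), yet 2 ≡ 2 (mod 24), not 19.

Neither direction holds.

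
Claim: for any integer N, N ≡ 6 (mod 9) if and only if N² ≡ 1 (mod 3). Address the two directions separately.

(⇒) This fails: take N = 6. Then 6 ≡ 6 (mod 9), but 6² = 36 ≡ 0 (mod 3), not 1.

(⇐) This fails: take N = 1. Then 1² = 1 ≡ 1 (mod 3), yet 1 ≡ 1 (mod 9), not 6.

Neither implication holds.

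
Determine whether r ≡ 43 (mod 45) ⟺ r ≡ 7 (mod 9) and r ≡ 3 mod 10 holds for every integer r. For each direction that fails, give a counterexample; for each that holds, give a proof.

Only the reverse direction holds.

[⇒] This fails: r = 88 gives 88 ≡ 43 (mod 45) but 88 ≡ 8 (mod 10), so the conjunction on the right does not hold.

[⇐] Conversely, if r ≡ 7 (mod 9) and r ≡ 3 (mod 10), then by the Chinese remainder theorem r ≡ 43 (mod 90). Since 43 ≡ 43 (mod 45) and 45 ∣ 90, we get r ≡ 43 (mod 45).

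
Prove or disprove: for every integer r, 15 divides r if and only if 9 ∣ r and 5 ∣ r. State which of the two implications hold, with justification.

Only the converse holds.

(→) This fails: take r = 15. Certainly 15 ∣ 15, but 9 ∤ 15.

(←) Suppose 9 ∣ r and 5 ∣ r. Any common multiple of 9 and 5 is a multiple of their lcm; here gcd(9, 5) = 1, so lcm(9, 5) = 9·5 = 45, so 45 ∣ r. Since 15 ∣ 45, it follows that 15 ∣ r.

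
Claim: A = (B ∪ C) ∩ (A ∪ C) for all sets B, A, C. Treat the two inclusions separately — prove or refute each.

(⊆) This inclusion fails. Take B = ∅, A = {1}, C = ∅; then 1 ∈ A but 1 ∉ (B ∪ C) ∩ (A ∪ C).

(⊇) This inclusion fails. Take B = ∅, A = ∅, C = {1}; then 1 ∈ (B ∪ C) ∩ (A ∪ C) but 1 ∉ A.

Neither inclusion holds.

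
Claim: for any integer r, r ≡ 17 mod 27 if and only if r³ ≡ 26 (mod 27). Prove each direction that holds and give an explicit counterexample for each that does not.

(⇒) holds; (⇐) fails.

(⟸) This fails: take r = 8. Then 8³ = 512 ≡ 26 (mod 27), yet 8 ≡ 8 (mod 27), not 17.

(⟹) Suppose r ≡ 17 mod 27. Write r = 27j + 17. Then (27j + 17)³ = 19683j³ + 37179j² + 23409j + 4913 = 27(729j³ + 1377j² + 867j + 181) + 26, so r³ ≡ 26 (mod 27).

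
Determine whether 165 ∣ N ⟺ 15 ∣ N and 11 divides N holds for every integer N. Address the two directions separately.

(⇐) Suppose 15 ∣ N and 11 ∣ N. Any common multiple of 15 and 11 is a multiple of their lcm; here gcd(15, 11) = 1, so lcm(15, 11) = 15·11 = 165, so 165 ∣ N.

(⇒) If 165 ∣ N, write N = 165q. Since 165 = 11·15, N = 15·(11q), so 15 ∣ N; and since 165 = 15·11, N = 11·(15q), so 11 ∣ N.

Both directions hold.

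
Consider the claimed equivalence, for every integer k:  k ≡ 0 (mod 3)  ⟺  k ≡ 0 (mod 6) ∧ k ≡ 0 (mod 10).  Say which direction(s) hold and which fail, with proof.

The forward direction fails; the converse holds.

[⇒] This fails: k = 3 gives 3 ≡ 0 (mod 3) but 3 ≡ 3 (mod 6), so the conjunction on the right does not hold.

[⇐] Conversely, if k ≡ 0 (mod 6) and k ≡ 0 (mod 10), then by the Chinese remainder theorem k ≡ 0 (mod 30). Since 0 ≡ 0 (mod 3) and 3 ∣ 30, we get k ≡ 0 (mod 3).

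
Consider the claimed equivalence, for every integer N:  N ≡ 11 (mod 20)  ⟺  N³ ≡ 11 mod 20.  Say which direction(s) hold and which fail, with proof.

Both implications hold.

(⇒) Suppose N ≡ 11 (mod 20). Write N = 20j + 11. Then (20j + 11)³ = 8000j³ + 13200j² + 7260j + 1331 = 20(400j³ + 660j² + 363j + 66) + 11, so N³ ≡ 11 (mod 20).

(⇐) Conversely, suppose N³ ≡ 11 (mod 20). The only residue r in {0, …, 19} with r³ ≡ 11 (mod 20) is r = 11, so N ≡ 11 (mod 20).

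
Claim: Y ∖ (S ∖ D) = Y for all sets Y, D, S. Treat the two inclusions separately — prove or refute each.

Forward inclusion. Let x ∈ Y ∖ (S ∖ D). Then either x ∈ Y and x ∉ D, S; or x ∈ Y ∩ D and x ∉ S; or x ∈ Y ∩ D ∩ S. In each case x ∈ Y, so Y ∖ (S ∖ D) ⊆ Y.

Reverse inclusion. This inclusion fails. Take Y = {1}, D = ∅, S = {1}; then 1 ∈ Y but 1 ∉ Y ∖ (S ∖ D).

The sets are not equal: only the forward inclusion holds.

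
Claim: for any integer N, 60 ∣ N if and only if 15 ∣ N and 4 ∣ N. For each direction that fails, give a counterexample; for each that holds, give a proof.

Both directions hold.

[⇒] If 60 ∣ N, write N = 60q. Since 60 = 4·15, N = 15·(4q), so 15 ∣ N; and since 60 = 15·4, N = 4·(15q), so 4 ∣ N.

[⇐] Suppose 15 ∣ N and 4 ∣ N. Any common multiple of 15 and 4 is a multiple of their lcm; here gcd(15, 4) = 1, so lcm(15, 4) = 15·4 = 60, so 60 ∣ N.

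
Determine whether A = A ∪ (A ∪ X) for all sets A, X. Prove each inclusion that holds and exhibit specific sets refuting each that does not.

The sets are not equal: only the forward inclusion holds.

(⊆) Let x ∈ A. Then either x ∈ A and x ∉ X; or x ∈ A ∩ X. In each case x ∈ A ∪ (A ∪ X), so A ⊆ A ∪ (A ∪ X).

(⊇) This inclusion fails. Take A = ∅, X = {1}; then 1 ∈ A ∪ (A ∪ X) but 1 ∉ A.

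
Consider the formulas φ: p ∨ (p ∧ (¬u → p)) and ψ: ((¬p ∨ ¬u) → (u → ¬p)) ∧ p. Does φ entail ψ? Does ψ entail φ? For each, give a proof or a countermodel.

(→) Assume the antecedent. If p is true, ((¬p ∨ ¬u) → (u → ¬p)) ∧ p reduces to true regardless of the other variables. If p is false, the antecedent cannot hold. Either way ((¬p ∨ ¬u) → (u → ¬p)) ∧ p holds.

(←) Assume the antecedent. If p is true, p ∨ (p ∧ (¬u → p)) reduces to true regardless of the other variables. If p is false, the antecedent cannot hold. Either way p ∨ (p ∧ (¬u → p)) holds.

Both implications hold.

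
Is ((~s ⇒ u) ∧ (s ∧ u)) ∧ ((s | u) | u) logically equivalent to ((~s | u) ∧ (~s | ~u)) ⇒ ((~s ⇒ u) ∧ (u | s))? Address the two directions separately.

Not equivalent: only (⇒) holds.

(→) Assume the antecedent. If u is true, the consequent reduces to true regardless of the other variables. If u is false, the antecedent cannot hold. Either way the consequent holds.

(←) This fails. Under u = T, s = F, the left side is false but the right side is true.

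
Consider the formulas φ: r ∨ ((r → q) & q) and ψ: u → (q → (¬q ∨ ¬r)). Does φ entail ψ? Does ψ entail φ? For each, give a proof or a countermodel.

(→) This fails. Under r = T, q = T, u = T, the left side is true but the right side is false.

(←) This fails. Under r = F, q = F, u = F, the left side is false but the right side is true.

Neither implication holds.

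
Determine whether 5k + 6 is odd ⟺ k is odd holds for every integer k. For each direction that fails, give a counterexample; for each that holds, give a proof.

Both implications hold.

[⇐] Suppose k is odd; write k = 2j + 1. Then 5k + 6 = 5·(2j + 1) + 6 = 2·5j + 11, which is odd.

[⇒] Suppose 5k + 6 is odd. Since 5 is odd, 5k and k have the same parity, so 5k + 6 ≡ k + 6 (mod 2). As 6 is even, 5k + 6 is odd exactly when k is odd. Thus k is odd.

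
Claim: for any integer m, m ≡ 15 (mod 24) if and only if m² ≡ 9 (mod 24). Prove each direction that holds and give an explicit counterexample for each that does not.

Not equivalent: only (⇒) holds.

Forward direction. Suppose m ≡ 15 (mod 24). Write m = 24j + 15. Then (24j + 15)² = 576j² + 720j + 225 = 24(24j² + 30j + 9) + 9, so m² ≡ 9 (mod 24).

Converse. This fails: take m = 3. Then 3² = 9 ≡ 9 (mod 24), yet 3 ≡ 3 (mod 24), not 15.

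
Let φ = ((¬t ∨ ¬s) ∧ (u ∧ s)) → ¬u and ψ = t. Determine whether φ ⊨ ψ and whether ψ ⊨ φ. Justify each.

Only the converse holds.

(⇒) This fails. Under s = F, t = F, u = F, the left side is true but the right side is false.

(⇐) Assume the antecedent. If s is true, the antecedent forces (s = T, t = T, u = F) or (s = T, t = T, u = T), and ((¬t ∨ ¬s) ∧ (u ∧ s)) → ¬u holds there. If s is false, ((¬t ∨ ¬s) ∧ (u ∧ s)) → ¬u reduces to true regardless of the other variables. Either way ((¬t ∨ ¬s) ∧ (u ∧ s)) → ¬u holds.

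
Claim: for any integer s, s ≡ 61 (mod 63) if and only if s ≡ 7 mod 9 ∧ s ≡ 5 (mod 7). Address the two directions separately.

Both directions hold; the statement is true.

(⟸) If s ≡ 7 (mod 9) and s ≡ 5 (mod 7), then by the Chinese remainder theorem s ≡ 61 (mod 63). This is exactly s ≡ 61 (mod 63).

(⟹) Suppose s ≡ 61 (mod 63); write s = 63j + 61. Since 9 ∣ 63, reducing mod 9 gives s ≡ 61 ≡ 7 (mod 9); since 7 ∣ 63, reducing mod 7 gives s ≡ 61 ≡ 5 (mod 7).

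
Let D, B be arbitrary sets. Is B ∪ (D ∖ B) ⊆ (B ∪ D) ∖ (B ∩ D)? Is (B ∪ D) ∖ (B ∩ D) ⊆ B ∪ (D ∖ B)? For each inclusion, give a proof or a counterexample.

(⊇) Let x ∈ (B ∪ D) ∖ (B ∩ D). Then either x ∈ D and x ∉ B; or x ∈ B and x ∉ D. In each case x ∈ B ∪ (D ∖ B), so (B ∪ D) ∖ (B ∩ D) ⊆ B ∪ (D ∖ B).

(⊆) This inclusion fails. Take D = {1}, B = {1}; then 1 ∈ B ∪ (D ∖ B) but 1 ∉ (B ∪ D) ∖ (B ∩ D).

(⊆) fails; (⊇) holds.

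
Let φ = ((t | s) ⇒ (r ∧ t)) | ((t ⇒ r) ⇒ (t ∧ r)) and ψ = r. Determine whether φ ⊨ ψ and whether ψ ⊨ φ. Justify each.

Forward direction. This fails. Under s = F, t = F, r = F, the left side is true but the right side is false.

Converse. This fails. Under s = T, t = F, r = T, the left side is false but the right side is true.

Both directions fail.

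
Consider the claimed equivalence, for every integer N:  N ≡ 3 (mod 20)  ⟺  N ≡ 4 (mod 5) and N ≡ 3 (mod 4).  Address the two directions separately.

Forward direction. This fails: N = 3 gives 3 ≡ 3 (mod 20) but 3 ≡ 3 (mod 5), so the conjunction on the right does not hold.

Converse. This fails: N = 19 satisfies both congruences on the right (19 ≡ 4 mod 5 and 19 ≡ 3 mod 4) yet 19 ≡ 19 (mod 20), not 3.

(⇒) fails and (⇐) fails.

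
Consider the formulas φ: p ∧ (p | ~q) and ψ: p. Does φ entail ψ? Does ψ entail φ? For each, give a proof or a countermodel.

(⟸) Assume the antecedent. If q is true, the antecedent forces (q = T, p = T), and p ∧ (p | ~q) holds there. If q is false, the antecedent forces (q = F, p = T), and p ∧ (p | ~q) holds there. Either way p ∧ (p | ~q) holds.

(⟹) Assume the antecedent. If q is true, the antecedent forces (q = T, p = T), and p holds there. If q is false, the antecedent forces (q = F, p = T), and p holds there. Either way p holds.

Both implications hold.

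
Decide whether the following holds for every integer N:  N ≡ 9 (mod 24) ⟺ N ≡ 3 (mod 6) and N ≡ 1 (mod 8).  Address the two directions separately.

(→) Suppose N ≡ 9 (mod 24); write N = 24j + 9. Since 6 ∣ 24, reducing mod 6 gives N ≡ 9 ≡ 3 (mod 6); since 8 ∣ 24, reducing mod 8 gives N ≡ 9 ≡ 1 (mod 8).

(←) Conversely, if N ≡ 3 (mod 6) and N ≡ 1 (mod 8), then by the Chinese remainder theorem N ≡ 9 (mod 24). This is exactly N ≡ 9 (mod 24).

Both implications hold.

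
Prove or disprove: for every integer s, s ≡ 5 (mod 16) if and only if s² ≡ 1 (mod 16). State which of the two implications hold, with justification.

(⇒) This fails: take s = 5. Then 5 ≡ 5 (mod 16), but 5² = 25 ≡ 9 (mod 16), not 1.

(⇐) This fails: take s = 1. Then 1² = 1 ≡ 1 (mod 16), yet 1 ≡ 1 (mod 16), not 5.

(⇒) fails and (⇐) fails.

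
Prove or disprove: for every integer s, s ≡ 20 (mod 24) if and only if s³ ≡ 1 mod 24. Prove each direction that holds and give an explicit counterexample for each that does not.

(⇒) fails and (⇐) fails.

(→) This fails: take s = 20. Then 20 ≡ 20 (mod 24), but 20³ = 8000 ≡ 8 (mod 24), not 1.

(←) This fails: take s = 1. Then 1³ = 1 ≡ 1 (mod 24), yet 1 ≡ 1 (mod 24), not 20.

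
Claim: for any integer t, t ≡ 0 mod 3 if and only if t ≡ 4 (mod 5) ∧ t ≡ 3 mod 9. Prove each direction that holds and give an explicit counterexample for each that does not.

(⇒) This fails: t = 0 gives 0 ≡ 0 (mod 3) but 0 ≡ 0 (mod 5), so the conjunction on the right does not hold.

(⇐) Conversely, if t ≡ 4 (mod 5) and t ≡ 3 (mod 9), then by the Chinese remainder theorem t ≡ 39 (mod 45). Since 39 ≡ 0 (mod 3) and 3 ∣ 45, we get t ≡ 0 (mod 3).

Only the reverse direction holds.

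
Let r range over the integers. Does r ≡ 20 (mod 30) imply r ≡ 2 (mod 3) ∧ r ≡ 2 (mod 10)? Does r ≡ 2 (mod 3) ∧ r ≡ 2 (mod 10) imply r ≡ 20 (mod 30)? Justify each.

(⇒) This fails: r = 20 gives 20 ≡ 20 (mod 30) but 20 ≡ 0 (mod 10), so the conjunction on the right does not hold.

(⇐) This fails: r = 2 satisfies both congruences on the right (2 ≡ 2 mod 3 and 2 ≡ 2 mod 10) yet 2 ≡ 2 (mod 30), not 20.

(⇒) fails and (⇐) fails.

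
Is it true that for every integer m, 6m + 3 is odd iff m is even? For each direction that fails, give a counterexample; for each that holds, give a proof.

Not equivalent: only (⇐) holds.

Forward direction. This fails: take m = 7. Then 6m + 3 = 45, which is odd, yet m = 7 is odd, not even.

Converse. Suppose m is even. Since 6 is even, 6m is even for every m, so 6m + 3 has the same parity as 3, which is odd. Hence 6m + 3 is odd.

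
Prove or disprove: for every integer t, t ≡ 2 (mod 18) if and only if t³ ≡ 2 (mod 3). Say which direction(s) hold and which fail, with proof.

(→) Suppose t ≡ 2 (mod 18). Then t³ ≡ 2³ = 8 (mod 18), and since 3 ∣ 18, also t³ ≡ 2 (mod 3).

(←) This fails: take t = 5. Then 5³ = 125 ≡ 2 (mod 3), yet 5 ≡ 5 (mod 18), not 2.

Only the forward implication holds.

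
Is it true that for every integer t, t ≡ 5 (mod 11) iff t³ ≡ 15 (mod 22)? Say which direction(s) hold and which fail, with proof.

Only the converse holds.

Converse. The residues r modulo 22 with r³ ≡ 15 (mod 22) are exactly {5}, and each is ≡ 5 (mod 11).

Forward direction. This fails: take t = 16. Then 16 ≡ 5 (mod 11), but 16³ = 4096 ≡ 4 (mod 22), not 15.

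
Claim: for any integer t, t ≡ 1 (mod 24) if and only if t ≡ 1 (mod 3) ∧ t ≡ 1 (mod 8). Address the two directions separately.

(→) Suppose t ≡ 1 (mod 24); write t = 24j + 1. Since 3 ∣ 24, reducing mod 3 gives t ≡ 1 (mod 3); since 8 ∣ 24, reducing mod 8 gives t ≡ 1 (mod 8).

(←) Conversely, if t ≡ 1 (mod 3) and t ≡ 1 (mod 8), then by the Chinese remainder theorem t ≡ 1 (mod 24). This is exactly t ≡ 1 (mod 24).

Both directions hold; the statement is true.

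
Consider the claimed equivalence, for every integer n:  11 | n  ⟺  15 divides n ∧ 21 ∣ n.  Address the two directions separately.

(⟹) This fails: take n = 11. Certainly 11 ∣ 11, but 15 ∤ 11.

(⟸) This fails: take n = 105. Both 15 ∣ 105 and 21 ∣ 105, yet 105 is not a multiple of 11 (since 105 = 9·11 + 6), so 11 ∤ 105.

Both directions fail.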